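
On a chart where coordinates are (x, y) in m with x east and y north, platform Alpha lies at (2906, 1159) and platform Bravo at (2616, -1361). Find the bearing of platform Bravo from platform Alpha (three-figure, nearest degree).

187°

Δeast = 2616 − 2906 = -290.00; Δnorth = -1361 − 1159 = -2520.00.
Bearing = atan2(Δeast, Δnorth) mod 360° = 186.56° ≈ 187°.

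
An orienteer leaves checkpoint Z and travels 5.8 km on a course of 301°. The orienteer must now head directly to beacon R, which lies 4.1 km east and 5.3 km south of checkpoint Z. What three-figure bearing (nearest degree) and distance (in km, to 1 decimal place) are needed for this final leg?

132°, 12.3 km

Leg 1 (301°, 5.8 km): east 5.8 sin 301° = -4.97, north 5.8 cos 301° = 2.99
Current position: (-4.97, 2.99). Target: (4.1, -5.3). Remaining: Δeast = 9.07, Δnorth = -8.29.
Bearing = atan2(9.07, -8.29) mod 360° = 132.41°; distance = √((9.07)² + (-8.29)²) = 12.287 km.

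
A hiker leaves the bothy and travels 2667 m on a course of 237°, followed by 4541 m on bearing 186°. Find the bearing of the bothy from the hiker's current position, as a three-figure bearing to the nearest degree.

Leg 1 (237°, 2667 m): east 2667 sin 237° = -2236.73, north 2667 cos 237° = -1452.55
Leg 2 (186°, 4541 m): east 4541 sin 186° = -474.66, north 4541 cos 186° = -4516.12
Net displacement: -2711.40 east, -5968.68 north. Direction back to start is (2711.40, 5968.68): bearing = atan2(2711.40, 5968.68) mod 360° = 24.43° ≈ 024°.

024°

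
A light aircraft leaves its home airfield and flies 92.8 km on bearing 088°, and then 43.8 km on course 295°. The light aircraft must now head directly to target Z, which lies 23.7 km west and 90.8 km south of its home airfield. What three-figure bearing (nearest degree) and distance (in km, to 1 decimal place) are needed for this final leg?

Leg 1 (088°, 92.8 km): east 92.8 sin 88° = 92.74, north 92.8 cos 88° = 3.24
Leg 2 (295°, 43.8 km): east 43.8 sin 295° = -39.70, north 43.8 cos 295° = 18.51
Current position: (53.05, 21.75). Target: (-23.7, -90.8). Remaining: Δeast = -76.75, Δnorth = -112.55.
Bearing = atan2(-76.75, -112.55) mod 360° = 214.29°; distance = √((-76.75)² + (-112.55)²) = 136.226 km.

214°, 136.2 km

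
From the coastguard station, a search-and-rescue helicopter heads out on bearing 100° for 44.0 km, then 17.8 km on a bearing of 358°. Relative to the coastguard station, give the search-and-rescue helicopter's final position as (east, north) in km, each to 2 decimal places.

(42.71, 10.15)

Leg 1 (100°, 44.0 km): east 44.0 sin 100° = 43.33, north 44.0 cos 100° = -7.64
Leg 2 (358°, 17.8 km): east 17.8 sin 358° = -0.62, north 17.8 cos 358° = 17.79
Summing: 42.71 km east, 10.15 km north → (42.71, 10.15).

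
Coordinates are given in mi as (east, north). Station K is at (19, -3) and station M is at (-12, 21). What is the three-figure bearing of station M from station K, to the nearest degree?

308°

Δeast = -12 − 19 = -31.00; Δnorth = 21 − -3 = 24.00.
Bearing = atan2(Δeast, Δnorth) mod 360° = 307.75° ≈ 308°.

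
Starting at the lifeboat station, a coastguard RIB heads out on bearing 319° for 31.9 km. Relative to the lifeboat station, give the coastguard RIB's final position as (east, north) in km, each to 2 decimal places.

Leg 1 (319°, 31.9 km): east 31.9 sin 319° = -20.93, north 31.9 cos 319° = 24.08
Summing: -20.93 km east, 24.08 km north → (-20.93, 24.08).

(-20.93, 24.08)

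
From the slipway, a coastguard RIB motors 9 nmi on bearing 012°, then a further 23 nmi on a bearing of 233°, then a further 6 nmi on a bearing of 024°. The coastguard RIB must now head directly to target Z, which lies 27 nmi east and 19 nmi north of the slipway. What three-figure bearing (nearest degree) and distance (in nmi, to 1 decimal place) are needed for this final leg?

Leg 1 (012°, 9 nmi): east 9 sin 12° = 1.87, north 9 cos 12° = 8.80
Leg 2 (233°, 23 nmi): east 23 sin 233° = -18.37, north 23 cos 233° = -13.84
Leg 3 (024°, 6 nmi): east 6 sin 24° = 2.44, north 6 cos 24° = 5.48
Current position: (-14.06, 0.44). Target: (27, 19). Remaining: Δeast = 41.06, Δnorth = 18.56.
Bearing = atan2(41.06, 18.56) mod 360° = 65.68°; distance = √((41.06)² + (18.56)²) = 45.056 nmi.

066°, 45.1 nmi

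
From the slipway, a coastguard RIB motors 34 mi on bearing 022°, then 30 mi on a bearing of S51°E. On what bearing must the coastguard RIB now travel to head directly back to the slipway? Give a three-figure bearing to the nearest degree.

251°

Leg 1 (022°, 34 mi): east 34 sin 22° = 12.74, north 34 cos 22° = 31.52
Leg 2 (S51°E, 30 mi): east 30 sin 129° = 23.31, north 30 cos 129° = -18.88
Net displacement: 36.05 east, 12.64 north. Direction back to start is (-36.05, -12.64): bearing = atan2(-36.05, -12.64) mod 360° = 250.67° ≈ 251°.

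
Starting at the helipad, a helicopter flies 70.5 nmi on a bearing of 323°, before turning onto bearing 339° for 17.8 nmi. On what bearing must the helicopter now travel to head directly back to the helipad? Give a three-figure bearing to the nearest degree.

Leg 1 (323°, 70.5 nmi): east 70.5 sin 323° = -42.43, north 70.5 cos 323° = 56.30
Leg 2 (339°, 17.8 nmi): east 17.8 sin 339° = -6.38, north 17.8 cos 339° = 16.62
Net displacement: -48.81 east, 72.92 north. Direction back to start is (48.81, -72.92): bearing = atan2(48.81, -72.92) mod 360° = 146.21° ≈ 146°.

146°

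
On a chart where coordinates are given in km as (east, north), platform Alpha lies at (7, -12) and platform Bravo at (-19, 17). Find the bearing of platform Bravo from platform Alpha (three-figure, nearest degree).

318°

Δeast = -19 − 7 = -26.00; Δnorth = 17 − -12 = 29.00.
Bearing = atan2(Δeast, Δnorth) mod 360° = 318.12° ≈ 318°.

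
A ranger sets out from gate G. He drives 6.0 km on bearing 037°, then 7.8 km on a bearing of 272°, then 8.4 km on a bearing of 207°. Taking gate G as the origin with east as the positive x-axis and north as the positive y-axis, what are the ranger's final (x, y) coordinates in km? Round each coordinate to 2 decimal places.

(-8.00, -2.42)

Leg 1 (037°, 6.0 km): east 6.0 sin 37° = 3.61, north 6.0 cos 37° = 4.79
Leg 2 (272°, 7.8 km): east 7.8 sin 272° = -7.80, north 7.8 cos 272° = 0.27
Leg 3 (207°, 8.4 km): east 8.4 sin 207° = -3.81, north 8.4 cos 207° = -7.48
Summing: -8.00 km east, -2.42 km north → (-8.00, -2.42).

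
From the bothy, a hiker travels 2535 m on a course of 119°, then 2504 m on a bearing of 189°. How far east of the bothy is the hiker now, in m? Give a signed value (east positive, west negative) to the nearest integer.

1825 m

Leg 1 (119°, 2535 m): east 2535 sin 119° = 2217.16, north 2535 cos 119° = -1228.99
Leg 2 (189°, 2504 m): east 2504 sin 189° = -391.71, north 2504 cos 189° = -2473.17
Net east component: 1825.45 m.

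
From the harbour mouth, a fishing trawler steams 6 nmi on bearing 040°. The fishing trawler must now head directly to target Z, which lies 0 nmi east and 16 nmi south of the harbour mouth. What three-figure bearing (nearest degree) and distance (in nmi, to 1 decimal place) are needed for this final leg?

Leg 1 (040°, 6 nmi): east 6 sin 40° = 3.86, north 6 cos 40° = 4.60
Current position: (3.86, 4.60). Target: (0, -16). Remaining: Δeast = -3.86, Δnorth = -20.60.
Bearing = atan2(-3.86, -20.60) mod 360° = 190.61°; distance = √((-3.86)² + (-20.60)²) = 20.954 nmi.

191°, 21.0 nmi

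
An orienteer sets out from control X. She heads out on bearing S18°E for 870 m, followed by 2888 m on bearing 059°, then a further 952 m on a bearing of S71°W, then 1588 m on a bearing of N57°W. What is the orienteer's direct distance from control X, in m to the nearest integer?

Leg 1 (S18°E, 870 m): east 870 sin 162° = 268.84, north 870 cos 162° = -827.42
Leg 2 (059°, 2888 m): east 2888 sin 59° = 2475.50, north 2888 cos 59° = 1487.43
Leg 3 (S71°W, 952 m): east 952 sin 251° = -900.13, north 952 cos 251° = -309.94
Leg 4 (N57°W, 1588 m): east 1588 sin 303° = -1331.81, north 1588 cos 303° = 864.89
Net: 512.40 east, 1214.96 north. Distance = √((512.40)² + (1214.96)²) = 1318.588 m.

1319 m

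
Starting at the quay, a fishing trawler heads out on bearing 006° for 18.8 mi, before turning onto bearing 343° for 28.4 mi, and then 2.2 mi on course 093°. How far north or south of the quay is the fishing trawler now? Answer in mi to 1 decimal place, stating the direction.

Leg 1 (006°, 18.8 mi): east 18.8 sin 6° = 1.97, north 18.8 cos 6° = 18.70
Leg 2 (343°, 28.4 mi): east 28.4 sin 343° = -8.30, north 28.4 cos 343° = 27.16
Leg 3 (093°, 2.2 mi): east 2.2 sin 93° = 2.20, north 2.2 cos 93° = -0.12
Net north component: 45.74 mi.

45.7 mi north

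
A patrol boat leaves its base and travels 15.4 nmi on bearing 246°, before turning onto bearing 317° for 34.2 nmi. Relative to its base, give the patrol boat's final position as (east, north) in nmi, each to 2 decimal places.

(-37.39, 18.75)

Leg 1 (246°, 15.4 nmi): east 15.4 sin 246° = -14.07, north 15.4 cos 246° = -6.26
Leg 2 (317°, 34.2 nmi): east 34.2 sin 317° = -23.32, north 34.2 cos 317° = 25.01
Summing: -37.39 nmi east, 18.75 nmi north → (-37.39, 18.75).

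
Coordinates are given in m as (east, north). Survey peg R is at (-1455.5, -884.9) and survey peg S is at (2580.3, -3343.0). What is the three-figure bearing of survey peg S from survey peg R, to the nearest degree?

121°

Δeast = 2580.3 − -1455.5 = 4035.80; Δnorth = -3343.0 − -884.9 = -2458.10.
Bearing = atan2(Δeast, Δnorth) mod 360° = 121.34° ≈ 121°.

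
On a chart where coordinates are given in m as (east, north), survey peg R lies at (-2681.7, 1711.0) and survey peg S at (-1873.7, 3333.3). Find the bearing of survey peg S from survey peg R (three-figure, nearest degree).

026°

Δeast = -1873.7 − -2681.7 = 808.00; Δnorth = 3333.3 − 1711.0 = 1622.30.
Bearing = atan2(Δeast, Δnorth) mod 360° = 26.48° ≈ 026°.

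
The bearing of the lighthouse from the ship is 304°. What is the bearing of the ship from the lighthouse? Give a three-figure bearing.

124°

Back-bearing = 304° − 180° = 124°.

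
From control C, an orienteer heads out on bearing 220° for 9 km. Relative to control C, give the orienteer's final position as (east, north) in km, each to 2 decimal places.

Leg 1 (220°, 9 km): east 9 sin 220° = -5.79, north 9 cos 220° = -6.89
Summing: -5.79 km east, -6.89 km north → (-5.79, -6.89).

(-5.79, -6.89)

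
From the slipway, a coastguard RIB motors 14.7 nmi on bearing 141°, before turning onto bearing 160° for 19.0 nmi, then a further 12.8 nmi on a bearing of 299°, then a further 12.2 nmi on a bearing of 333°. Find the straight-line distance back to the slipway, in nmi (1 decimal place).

12.2 nmi

Leg 1 (141°, 14.7 nmi): east 14.7 sin 141° = 9.25, north 14.7 cos 141° = -11.42
Leg 2 (160°, 19.0 nmi): east 19.0 sin 160° = 6.50, north 19.0 cos 160° = -17.85
Leg 3 (299°, 12.8 nmi): east 12.8 sin 299° = -11.20, north 12.8 cos 299° = 6.21
Leg 4 (333°, 12.2 nmi): east 12.2 sin 333° = -5.54, north 12.2 cos 333° = 10.87
Net: -0.98 east, -12.20 north. Distance = √((-0.98)² + (-12.20)²) = 12.242 nmi.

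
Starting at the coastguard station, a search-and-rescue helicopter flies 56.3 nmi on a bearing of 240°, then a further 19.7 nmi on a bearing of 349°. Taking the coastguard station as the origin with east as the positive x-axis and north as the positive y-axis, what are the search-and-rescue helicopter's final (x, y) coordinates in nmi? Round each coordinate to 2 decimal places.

(-52.52, -8.81)

Leg 1 (240°, 56.3 nmi): east 56.3 sin 240° = -48.76, north 56.3 cos 240° = -28.15
Leg 2 (349°, 19.7 nmi): east 19.7 sin 349° = -3.76, north 19.7 cos 349° = 19.34
Summing: -52.52 nmi east, -8.81 nmi north → (-52.52, -8.81).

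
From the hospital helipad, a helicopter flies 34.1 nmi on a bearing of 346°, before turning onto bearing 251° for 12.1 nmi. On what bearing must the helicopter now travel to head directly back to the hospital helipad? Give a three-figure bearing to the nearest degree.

146°

Leg 1 (346°, 34.1 nmi): east 34.1 sin 346° = -8.25, north 34.1 cos 346° = 33.09
Leg 2 (251°, 12.1 nmi): east 12.1 sin 251° = -11.44, north 12.1 cos 251° = -3.94
Net displacement: -19.69 east, 29.15 north. Direction back to start is (19.69, -29.15): bearing = atan2(19.69, -29.15) mod 360° = 145.96° ≈ 146°.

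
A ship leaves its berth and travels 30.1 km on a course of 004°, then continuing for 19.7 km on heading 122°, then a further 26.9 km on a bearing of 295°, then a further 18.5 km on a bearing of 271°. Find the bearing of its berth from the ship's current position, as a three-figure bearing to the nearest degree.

142°

Leg 1 (004°, 30.1 km): east 30.1 sin 4° = 2.10, north 30.1 cos 4° = 30.03
Leg 2 (122°, 19.7 km): east 19.7 sin 122° = 16.71, north 19.7 cos 122° = -10.44
Leg 3 (295°, 26.9 km): east 26.9 sin 295° = -24.38, north 26.9 cos 295° = 11.37
Leg 4 (271°, 18.5 km): east 18.5 sin 271° = -18.50, north 18.5 cos 271° = 0.32
Net displacement: -24.07 east, 31.28 north. Direction back to start is (24.07, -31.28): bearing = atan2(24.07, -31.28) mod 360° = 142.42° ≈ 142°.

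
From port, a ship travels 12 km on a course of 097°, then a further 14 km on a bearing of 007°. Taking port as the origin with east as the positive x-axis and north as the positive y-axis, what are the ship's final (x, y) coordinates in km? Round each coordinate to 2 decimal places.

(13.62, 12.43)

Leg 1 (097°, 12 km): east 12 sin 97° = 11.91, north 12 cos 97° = -1.46
Leg 2 (007°, 14 km): east 14 sin 7° = 1.71, north 14 cos 7° = 13.90
Summing: 13.62 km east, 12.43 km north → (13.62, 12.43).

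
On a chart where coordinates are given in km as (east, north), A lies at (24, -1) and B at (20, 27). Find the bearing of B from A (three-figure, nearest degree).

352°

Δeast = 20 − 24 = -4.00; Δnorth = 27 − -1 = 28.00.
Bearing = atan2(Δeast, Δnorth) mod 360° = 351.87° ≈ 352°.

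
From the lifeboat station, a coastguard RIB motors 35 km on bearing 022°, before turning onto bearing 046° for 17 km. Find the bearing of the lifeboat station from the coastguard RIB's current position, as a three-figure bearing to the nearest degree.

210°

Leg 1 (022°, 35 km): east 35 sin 22° = 13.11, north 35 cos 22° = 32.45
Leg 2 (046°, 17 km): east 17 sin 46° = 12.23, north 17 cos 46° = 11.81
Net displacement: 25.34 east, 44.26 north. Direction back to start is (-25.34, -44.26): bearing = atan2(-25.34, -44.26) mod 360° = 209.79° ≈ 210°.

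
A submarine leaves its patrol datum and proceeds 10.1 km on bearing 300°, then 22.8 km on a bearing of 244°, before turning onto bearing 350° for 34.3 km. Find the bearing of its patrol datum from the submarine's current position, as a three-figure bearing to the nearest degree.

129°

Leg 1 (300°, 10.1 km): east 10.1 sin 300° = -8.75, north 10.1 cos 300° = 5.05
Leg 2 (244°, 22.8 km): east 22.8 sin 244° = -20.49, north 22.8 cos 244° = -9.99
Leg 3 (350°, 34.3 km): east 34.3 sin 350° = -5.96, north 34.3 cos 350° = 33.78
Net displacement: -35.20 east, 28.83 north. Direction back to start is (35.20, -28.83): bearing = atan2(35.20, -28.83) mod 360° = 129.33° ≈ 129°.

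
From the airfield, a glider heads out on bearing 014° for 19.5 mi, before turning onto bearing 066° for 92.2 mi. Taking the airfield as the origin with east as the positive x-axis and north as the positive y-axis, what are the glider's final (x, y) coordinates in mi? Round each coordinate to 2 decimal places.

(88.95, 56.42)

Leg 1 (014°, 19.5 mi): east 19.5 sin 14° = 4.72, north 19.5 cos 14° = 18.92
Leg 2 (066°, 92.2 mi): east 92.2 sin 66° = 84.23, north 92.2 cos 66° = 37.50
Summing: 88.95 mi east, 56.42 mi north → (88.95, 56.42).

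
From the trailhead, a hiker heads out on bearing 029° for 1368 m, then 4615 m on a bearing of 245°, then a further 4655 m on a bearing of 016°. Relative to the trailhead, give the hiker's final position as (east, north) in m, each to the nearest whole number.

Leg 1 (029°, 1368 m): east 1368 sin 29° = 663.22, north 1368 cos 29° = 1196.48
Leg 2 (245°, 4615 m): east 4615 sin 245° = -4182.61, north 4615 cos 245° = -1950.38
Leg 3 (016°, 4655 m): east 4655 sin 16° = 1283.09, north 4655 cos 16° = 4474.67
Summing: -2236.30 m east, 3720.77 m north → (-2236, 3721).

(-2236, 3721)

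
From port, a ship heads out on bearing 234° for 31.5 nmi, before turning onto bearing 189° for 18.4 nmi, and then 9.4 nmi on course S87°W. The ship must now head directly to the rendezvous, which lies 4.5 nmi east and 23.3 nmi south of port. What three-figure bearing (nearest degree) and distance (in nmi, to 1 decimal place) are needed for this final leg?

Leg 1 (234°, 31.5 nmi): east 31.5 sin 234° = -25.48, north 31.5 cos 234° = -18.52
Leg 2 (189°, 18.4 nmi): east 18.4 sin 189° = -2.88, north 18.4 cos 189° = -18.17
Leg 3 (S87°W, 9.4 nmi): east 9.4 sin 267° = -9.39, north 9.4 cos 267° = -0.49
Current position: (-37.75, -37.18). Target: (4.5, -23.3). Remaining: Δeast = 42.25, Δnorth = 13.88.
Bearing = atan2(42.25, 13.88) mod 360° = 71.81°; distance = √((42.25)² + (13.88)²) = 44.471 nmi.

072°, 44.5 nmi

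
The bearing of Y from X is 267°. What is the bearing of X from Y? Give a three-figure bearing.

Back-bearing = 267° − 180° = 087°.

087°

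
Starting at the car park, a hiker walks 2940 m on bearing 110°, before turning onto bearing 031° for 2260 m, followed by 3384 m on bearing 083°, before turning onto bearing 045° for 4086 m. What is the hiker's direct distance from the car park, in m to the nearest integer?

Leg 1 (110°, 2940 m): east 2940 sin 110° = 2762.70, north 2940 cos 110° = -1005.54
Leg 2 (031°, 2260 m): east 2260 sin 31° = 1163.99, north 2260 cos 31° = 1937.20
Leg 3 (083°, 3384 m): east 3384 sin 83° = 3358.78, north 3384 cos 83° = 412.41
Leg 4 (045°, 4086 m): east 4086 sin 45° = 2889.24, north 4086 cos 45° = 2889.24
Net: 10174.70 east, 4233.30 north. Distance = √((10174.70)² + (4233.30)²) = 11020.223 m.

11020 m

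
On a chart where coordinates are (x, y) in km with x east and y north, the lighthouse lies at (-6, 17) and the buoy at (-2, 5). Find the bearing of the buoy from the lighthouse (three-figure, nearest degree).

162°

Δeast = -2 − -6 = 4.00; Δnorth = 5 − 17 = -12.00.
Bearing = atan2(Δeast, Δnorth) mod 360° = 161.57° ≈ 162°.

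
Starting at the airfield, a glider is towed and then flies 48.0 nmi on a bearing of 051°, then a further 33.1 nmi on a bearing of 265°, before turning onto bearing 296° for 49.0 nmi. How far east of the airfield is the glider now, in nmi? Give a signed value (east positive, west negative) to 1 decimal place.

-39.7 nmi

Leg 1 (051°, 48.0 nmi): east 48.0 sin 51° = 37.30, north 48.0 cos 51° = 30.21
Leg 2 (265°, 33.1 nmi): east 33.1 sin 265° = -32.97, north 33.1 cos 265° = -2.88
Leg 3 (296°, 49.0 nmi): east 49.0 sin 296° = -44.04, north 49.0 cos 296° = 21.48
Net east component: -39.71 nmi.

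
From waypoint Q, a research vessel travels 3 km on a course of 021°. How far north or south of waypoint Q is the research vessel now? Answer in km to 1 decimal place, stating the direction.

2.8 km north

Leg 1 (021°, 3 km): east 3 sin 21° = 1.08, north 3 cos 21° = 2.80
Net north component: 2.80 km.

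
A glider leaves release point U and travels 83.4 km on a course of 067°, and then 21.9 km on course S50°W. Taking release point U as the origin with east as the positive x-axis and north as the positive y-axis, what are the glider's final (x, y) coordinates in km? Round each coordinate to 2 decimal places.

Leg 1 (067°, 83.4 km): east 83.4 sin 67° = 76.77, north 83.4 cos 67° = 32.59
Leg 2 (S50°W, 21.9 km): east 21.9 sin 230° = -16.78, north 21.9 cos 230° = -14.08
Summing: 59.99 km east, 18.51 km north → (59.99, 18.51).

(59.99, 18.51)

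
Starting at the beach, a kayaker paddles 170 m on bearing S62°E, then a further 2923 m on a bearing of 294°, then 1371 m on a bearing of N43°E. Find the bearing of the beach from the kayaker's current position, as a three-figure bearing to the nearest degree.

143°

Leg 1 (S62°E, 170 m): east 170 sin 118° = 150.10, north 170 cos 118° = -79.81
Leg 2 (294°, 2923 m): east 2923 sin 294° = -2670.29, north 2923 cos 294° = 1188.89
Leg 3 (N43°E, 1371 m): east 1371 sin 43° = 935.02, north 1371 cos 43° = 1002.69
Net displacement: -1585.17 east, 2111.77 north. Direction back to start is (1585.17, -2111.77): bearing = atan2(1585.17, -2111.77) mod 360° = 143.11° ≈ 143°.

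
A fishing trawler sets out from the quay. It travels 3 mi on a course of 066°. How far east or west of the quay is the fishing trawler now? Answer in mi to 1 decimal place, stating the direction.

2.7 mi east

Leg 1 (066°, 3 mi): east 3 sin 66° = 2.74, north 3 cos 66° = 1.22
Net east component: 2.74 mi.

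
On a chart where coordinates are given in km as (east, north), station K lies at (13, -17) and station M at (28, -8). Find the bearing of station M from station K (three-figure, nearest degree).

Δeast = 28 − 13 = 15.00; Δnorth = -8 − -17 = 9.00.
Bearing = atan2(Δeast, Δnorth) mod 360° = 59.04° ≈ 059°.

059°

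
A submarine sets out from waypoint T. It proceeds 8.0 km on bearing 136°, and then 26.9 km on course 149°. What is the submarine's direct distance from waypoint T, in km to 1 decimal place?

34.7 km

Leg 1 (136°, 8.0 km): east 8.0 sin 136° = 5.56, north 8.0 cos 136° = -5.75
Leg 2 (149°, 26.9 km): east 26.9 sin 149° = 13.85, north 26.9 cos 149° = -23.06
Net: 19.41 east, -28.81 north. Distance = √((19.41)² + (-28.81)²) = 34.742 km.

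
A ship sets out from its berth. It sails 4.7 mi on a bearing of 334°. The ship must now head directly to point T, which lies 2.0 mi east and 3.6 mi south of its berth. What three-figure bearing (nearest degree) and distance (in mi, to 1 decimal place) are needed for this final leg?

Leg 1 (334°, 4.7 mi): east 4.7 sin 334° = -2.06, north 4.7 cos 334° = 4.22
Current position: (-2.06, 4.22). Target: (2.0, -3.6). Remaining: Δeast = 4.06, Δnorth = -7.82.
Bearing = atan2(4.06, -7.82) mod 360° = 152.57°; distance = √((4.06)² + (-7.82)²) = 8.815 mi.

153°, 8.8 mi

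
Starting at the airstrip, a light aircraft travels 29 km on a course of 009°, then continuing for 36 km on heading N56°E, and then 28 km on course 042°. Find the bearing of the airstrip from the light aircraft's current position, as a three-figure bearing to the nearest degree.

217°

Leg 1 (009°, 29 km): east 29 sin 9° = 4.54, north 29 cos 9° = 28.64
Leg 2 (N56°E, 36 km): east 36 sin 56° = 29.85, north 36 cos 56° = 20.13
Leg 3 (042°, 28 km): east 28 sin 42° = 18.74, north 28 cos 42° = 20.81
Net displacement: 53.12 east, 69.58 north. Direction back to start is (-53.12, -69.58): bearing = atan2(-53.12, -69.58) mod 360° = 217.36° ≈ 217°.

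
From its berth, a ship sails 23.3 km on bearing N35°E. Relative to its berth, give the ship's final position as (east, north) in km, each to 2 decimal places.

(13.36, 19.09)

Leg 1 (N35°E, 23.3 km): east 23.3 sin 35° = 13.36, north 23.3 cos 35° = 19.09
Summing: 13.36 km east, 19.09 km north → (13.36, 19.09).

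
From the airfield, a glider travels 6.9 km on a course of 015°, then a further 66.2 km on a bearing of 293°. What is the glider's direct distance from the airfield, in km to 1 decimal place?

67.5 km

Leg 1 (015°, 6.9 km): east 6.9 sin 15° = 1.79, north 6.9 cos 15° = 6.66
Leg 2 (293°, 66.2 km): east 66.2 sin 293° = -60.94, north 66.2 cos 293° = 25.87
Net: -59.15 east, 32.53 north. Distance = √((-59.15)² + (32.53)²) = 67.507 km.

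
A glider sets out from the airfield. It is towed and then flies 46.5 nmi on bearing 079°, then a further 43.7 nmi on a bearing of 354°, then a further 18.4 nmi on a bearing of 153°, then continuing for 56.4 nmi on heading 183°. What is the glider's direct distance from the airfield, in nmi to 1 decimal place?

Leg 1 (079°, 46.5 nmi): east 46.5 sin 79° = 45.65, north 46.5 cos 79° = 8.87
Leg 2 (354°, 43.7 nmi): east 43.7 sin 354° = -4.57, north 43.7 cos 354° = 43.46
Leg 3 (153°, 18.4 nmi): east 18.4 sin 153° = 8.35, north 18.4 cos 153° = -16.39
Leg 4 (183°, 56.4 nmi): east 56.4 sin 183° = -2.95, north 56.4 cos 183° = -56.32
Net: 46.48 east, -20.38 north. Distance = √((46.48)² + (-20.38)²) = 50.753 nmi.

50.8 nmi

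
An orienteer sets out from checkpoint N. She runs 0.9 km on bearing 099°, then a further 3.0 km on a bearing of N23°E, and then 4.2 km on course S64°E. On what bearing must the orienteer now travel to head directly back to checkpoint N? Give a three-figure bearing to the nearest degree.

262°

Leg 1 (099°, 0.9 km): east 0.9 sin 99° = 0.89, north 0.9 cos 99° = -0.14
Leg 2 (N23°E, 3.0 km): east 3.0 sin 23° = 1.17, north 3.0 cos 23° = 2.76
Leg 3 (S64°E, 4.2 km): east 4.2 sin 116° = 3.77, north 4.2 cos 116° = -1.84
Net displacement: 5.84 east, 0.78 north. Direction back to start is (-5.84, -0.78): bearing = atan2(-5.84, -0.78) mod 360° = 262.39° ≈ 262°.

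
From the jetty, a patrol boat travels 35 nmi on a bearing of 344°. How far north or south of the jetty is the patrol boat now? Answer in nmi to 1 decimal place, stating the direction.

Leg 1 (344°, 35 nmi): east 35 sin 344° = -9.65, north 35 cos 344° = 33.64
Net north component: 33.64 nmi.

33.6 nmi north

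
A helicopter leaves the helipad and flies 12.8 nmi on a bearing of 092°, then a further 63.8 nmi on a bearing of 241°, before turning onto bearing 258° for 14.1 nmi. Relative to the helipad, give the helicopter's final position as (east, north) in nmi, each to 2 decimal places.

(-56.80, -34.31)

Leg 1 (092°, 12.8 nmi): east 12.8 sin 92° = 12.79, north 12.8 cos 92° = -0.45
Leg 2 (241°, 63.8 nmi): east 63.8 sin 241° = -55.80, north 63.8 cos 241° = -30.93
Leg 3 (258°, 14.1 nmi): east 14.1 sin 258° = -13.79, north 14.1 cos 258° = -2.93
Summing: -56.80 nmi east, -34.31 nmi north → (-56.80, -34.31).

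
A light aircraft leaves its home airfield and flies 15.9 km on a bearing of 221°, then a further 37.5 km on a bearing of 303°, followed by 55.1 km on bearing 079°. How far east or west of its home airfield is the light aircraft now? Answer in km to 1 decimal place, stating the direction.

Leg 1 (221°, 15.9 km): east 15.9 sin 221° = -10.43, north 15.9 cos 221° = -12.00
Leg 2 (303°, 37.5 km): east 37.5 sin 303° = -31.45, north 37.5 cos 303° = 20.42
Leg 3 (079°, 55.1 km): east 55.1 sin 79° = 54.09, north 55.1 cos 79° = 10.51
Net east component: 12.21 km.

12.2 km east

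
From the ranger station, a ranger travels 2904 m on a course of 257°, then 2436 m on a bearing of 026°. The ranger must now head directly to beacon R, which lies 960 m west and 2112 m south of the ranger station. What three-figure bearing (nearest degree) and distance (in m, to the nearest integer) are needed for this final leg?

Leg 1 (257°, 2904 m): east 2904 sin 257° = -2829.57, north 2904 cos 257° = -653.26
Leg 2 (026°, 2436 m): east 2436 sin 26° = 1067.87, north 2436 cos 26° = 2189.46
Current position: (-1761.70, 1536.20). Target: (-960, -2112). Remaining: Δeast = 801.70, Δnorth = -3648.20.
Bearing = atan2(801.70, -3648.20) mod 360° = 167.61°; distance = √((801.70)² + (-3648.20)²) = 3735.253 m.

168°, 3735 m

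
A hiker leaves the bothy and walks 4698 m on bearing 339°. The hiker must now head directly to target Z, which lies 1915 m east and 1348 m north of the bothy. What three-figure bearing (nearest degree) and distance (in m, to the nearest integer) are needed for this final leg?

130°, 4709 m

Leg 1 (339°, 4698 m): east 4698 sin 339° = -1683.61, north 4698 cos 339° = 4385.96
Current position: (-1683.61, 4385.96). Target: (1915, 1348). Remaining: Δeast = 3598.61, Δnorth = -3037.96.
Bearing = atan2(3598.61, -3037.96) mod 360° = 130.17°; distance = √((3598.61)² + (-3037.96)²) = 4709.482 m.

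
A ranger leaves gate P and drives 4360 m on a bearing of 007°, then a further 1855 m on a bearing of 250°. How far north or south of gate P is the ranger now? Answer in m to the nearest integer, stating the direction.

3693 m north

Leg 1 (007°, 4360 m): east 4360 sin 7° = 531.35, north 4360 cos 7° = 4327.50
Leg 2 (250°, 1855 m): east 1855 sin 250° = -1743.13, north 1855 cos 250° = -634.45
Net north component: 3693.05 m.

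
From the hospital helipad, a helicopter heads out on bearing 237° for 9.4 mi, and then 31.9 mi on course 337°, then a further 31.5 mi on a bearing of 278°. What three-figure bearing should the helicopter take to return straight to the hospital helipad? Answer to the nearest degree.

Leg 1 (237°, 9.4 mi): east 9.4 sin 237° = -7.88, north 9.4 cos 237° = -5.12
Leg 2 (337°, 31.9 mi): east 31.9 sin 337° = -12.46, north 31.9 cos 337° = 29.36
Leg 3 (278°, 31.5 mi): east 31.5 sin 278° = -31.19, north 31.5 cos 278° = 4.38
Net displacement: -51.54 east, 28.63 north. Direction back to start is (51.54, -28.63): bearing = atan2(51.54, -28.63) mod 360° = 119.05° ≈ 119°.

119°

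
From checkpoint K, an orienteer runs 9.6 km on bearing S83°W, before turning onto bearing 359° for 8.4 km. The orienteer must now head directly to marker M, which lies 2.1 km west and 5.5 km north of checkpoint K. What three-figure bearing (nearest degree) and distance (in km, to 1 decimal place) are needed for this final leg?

Leg 1 (S83°W, 9.6 km): east 9.6 sin 263° = -9.53, north 9.6 cos 263° = -1.17
Leg 2 (359°, 8.4 km): east 8.4 sin 359° = -0.15, north 8.4 cos 359° = 8.40
Current position: (-9.68, 7.23). Target: (-2.1, 5.5). Remaining: Δeast = 7.58, Δnorth = -1.73.
Bearing = atan2(7.58, -1.73) mod 360° = 102.86°; distance = √((7.58)² + (-1.73)²) = 7.770 km.

103°, 7.8 km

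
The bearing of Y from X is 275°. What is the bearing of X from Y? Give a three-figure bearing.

095°

Back-bearing = 275° − 180° = 095°.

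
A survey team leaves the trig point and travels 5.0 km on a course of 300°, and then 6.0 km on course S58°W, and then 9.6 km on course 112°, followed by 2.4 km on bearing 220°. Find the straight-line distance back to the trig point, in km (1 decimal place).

Leg 1 (300°, 5.0 km): east 5.0 sin 300° = -4.33, north 5.0 cos 300° = 2.50
Leg 2 (S58°W, 6.0 km): east 6.0 sin 238° = -5.09, north 6.0 cos 238° = -3.18
Leg 3 (112°, 9.6 km): east 9.6 sin 112° = 8.90, north 9.6 cos 112° = -3.60
Leg 4 (220°, 2.4 km): east 2.4 sin 220° = -1.54, north 2.4 cos 220° = -1.84
Net: -2.06 east, -6.11 north. Distance = √((-2.06)² + (-6.11)²) = 6.452 km.

6.5 km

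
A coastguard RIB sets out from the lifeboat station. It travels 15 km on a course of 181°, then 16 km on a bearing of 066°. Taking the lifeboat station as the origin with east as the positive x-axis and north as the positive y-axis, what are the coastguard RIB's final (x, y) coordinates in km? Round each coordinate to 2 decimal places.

Leg 1 (181°, 15 km): east 15 sin 181° = -0.26, north 15 cos 181° = -15.00
Leg 2 (066°, 16 km): east 16 sin 66° = 14.62, north 16 cos 66° = 6.51
Summing: 14.35 km east, -8.49 km north → (14.35, -8.49).

(14.35, -8.49)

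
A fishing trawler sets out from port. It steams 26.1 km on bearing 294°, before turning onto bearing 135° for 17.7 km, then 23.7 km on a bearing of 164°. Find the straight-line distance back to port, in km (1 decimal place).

Leg 1 (294°, 26.1 km): east 26.1 sin 294° = -23.84, north 26.1 cos 294° = 10.62
Leg 2 (135°, 17.7 km): east 17.7 sin 135° = 12.52, north 17.7 cos 135° = -12.52
Leg 3 (164°, 23.7 km): east 23.7 sin 164° = 6.53, north 23.7 cos 164° = -22.78
Net: -4.80 east, -24.68 north. Distance = √((-4.80)² + (-24.68)²) = 25.143 km.

25.1 km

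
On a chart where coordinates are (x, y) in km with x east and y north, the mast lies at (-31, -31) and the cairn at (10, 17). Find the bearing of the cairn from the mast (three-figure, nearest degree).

041°

Δeast = 10 − -31 = 41.00; Δnorth = 17 − -31 = 48.00.
Bearing = atan2(Δeast, Δnorth) mod 360° = 40.50° ≈ 041°.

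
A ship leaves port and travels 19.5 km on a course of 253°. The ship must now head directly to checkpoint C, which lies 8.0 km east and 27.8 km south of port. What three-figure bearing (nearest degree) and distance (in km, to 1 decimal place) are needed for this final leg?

130°, 34.6 km

Leg 1 (253°, 19.5 km): east 19.5 sin 253° = -18.65, north 19.5 cos 253° = -5.70
Current position: (-18.65, -5.70). Target: (8.0, -27.8). Remaining: Δeast = 26.65, Δnorth = -22.10.
Bearing = atan2(26.65, -22.10) mod 360° = 129.67°; distance = √((26.65)² + (-22.10)²) = 34.619 km.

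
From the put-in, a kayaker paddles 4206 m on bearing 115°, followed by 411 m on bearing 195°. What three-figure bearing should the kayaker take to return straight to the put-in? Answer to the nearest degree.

Leg 1 (115°, 4206 m): east 4206 sin 115° = 3811.93, north 4206 cos 115° = -1777.53
Leg 2 (195°, 411 m): east 411 sin 195° = -106.37, north 411 cos 195° = -397.00
Net displacement: 3705.56 east, -2174.53 north. Direction back to start is (-3705.56, 2174.53): bearing = atan2(-3705.56, 2174.53) mod 360° = 300.41° ≈ 300°.

300°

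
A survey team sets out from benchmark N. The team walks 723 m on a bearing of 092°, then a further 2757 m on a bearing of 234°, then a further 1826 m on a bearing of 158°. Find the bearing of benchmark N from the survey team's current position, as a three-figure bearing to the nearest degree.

014°

Leg 1 (092°, 723 m): east 723 sin 92° = 722.56, north 723 cos 92° = -25.23
Leg 2 (234°, 2757 m): east 2757 sin 234° = -2230.46, north 2757 cos 234° = -1620.52
Leg 3 (158°, 1826 m): east 1826 sin 158° = 684.03, north 1826 cos 158° = -1693.04
Net displacement: -823.87 east, -3338.79 north. Direction back to start is (823.87, 3338.79): bearing = atan2(823.87, 3338.79) mod 360° = 13.86° ≈ 014°.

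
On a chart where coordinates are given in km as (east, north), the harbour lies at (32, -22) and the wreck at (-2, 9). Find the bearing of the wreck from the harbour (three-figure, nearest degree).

Δeast = -2 − 32 = -34.00; Δnorth = 9 − -22 = 31.00.
Bearing = atan2(Δeast, Δnorth) mod 360° = 312.36° ≈ 312°.

312°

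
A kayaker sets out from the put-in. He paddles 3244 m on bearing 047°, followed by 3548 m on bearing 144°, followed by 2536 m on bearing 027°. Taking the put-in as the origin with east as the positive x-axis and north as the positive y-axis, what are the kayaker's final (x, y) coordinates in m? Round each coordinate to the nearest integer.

(5609, 1602)

Leg 1 (047°, 3244 m): east 3244 sin 47° = 2372.51, north 3244 cos 47° = 2212.40
Leg 2 (144°, 3548 m): east 3548 sin 144° = 2085.46, north 3548 cos 144° = -2870.39
Leg 3 (027°, 2536 m): east 2536 sin 27° = 1151.32, north 2536 cos 27° = 2259.59
Summing: 5609.29 m east, 1601.60 m north → (5609, 1602).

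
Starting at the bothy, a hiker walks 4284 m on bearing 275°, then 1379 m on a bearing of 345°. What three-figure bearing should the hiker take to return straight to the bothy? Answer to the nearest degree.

110°

Leg 1 (275°, 4284 m): east 4284 sin 275° = -4267.70, north 4284 cos 275° = 373.38
Leg 2 (345°, 1379 m): east 1379 sin 345° = -356.91, north 1379 cos 345° = 1332.01
Net displacement: -4624.61 east, 1705.39 north. Direction back to start is (4624.61, -1705.39): bearing = atan2(4624.61, -1705.39) mod 360° = 110.24° ≈ 110°.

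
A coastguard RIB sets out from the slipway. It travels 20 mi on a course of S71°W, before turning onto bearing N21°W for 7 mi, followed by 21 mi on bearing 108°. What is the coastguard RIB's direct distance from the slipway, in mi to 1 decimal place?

6.6 mi

Leg 1 (S71°W, 20 mi): east 20 sin 251° = -18.91, north 20 cos 251° = -6.51
Leg 2 (N21°W, 7 mi): east 7 sin 339° = -2.51, north 7 cos 339° = 6.54
Leg 3 (108°, 21 mi): east 21 sin 108° = 19.97, north 21 cos 108° = -6.49
Net: -1.45 east, -6.47 north. Distance = √((-1.45)² + (-6.47)²) = 6.626 mi.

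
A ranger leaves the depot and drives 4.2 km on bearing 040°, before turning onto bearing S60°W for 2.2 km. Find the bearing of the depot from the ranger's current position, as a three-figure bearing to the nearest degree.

Leg 1 (040°, 4.2 km): east 4.2 sin 40° = 2.70, north 4.2 cos 40° = 3.22
Leg 2 (S60°W, 2.2 km): east 2.2 sin 240° = -1.91, north 2.2 cos 240° = -1.10
Net displacement: 0.79 east, 2.12 north. Direction back to start is (-0.79, -2.12): bearing = atan2(-0.79, -2.12) mod 360° = 200.57° ≈ 201°.

201°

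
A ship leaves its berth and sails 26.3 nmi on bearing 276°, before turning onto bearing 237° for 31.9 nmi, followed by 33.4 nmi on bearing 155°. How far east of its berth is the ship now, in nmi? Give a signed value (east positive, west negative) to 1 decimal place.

Leg 1 (276°, 26.3 nmi): east 26.3 sin 276° = -26.16, north 26.3 cos 276° = 2.75
Leg 2 (237°, 31.9 nmi): east 31.9 sin 237° = -26.75, north 31.9 cos 237° = -17.37
Leg 3 (155°, 33.4 nmi): east 33.4 sin 155° = 14.12, north 33.4 cos 155° = -30.27
Net east component: -38.79 nmi.

-38.8 nmi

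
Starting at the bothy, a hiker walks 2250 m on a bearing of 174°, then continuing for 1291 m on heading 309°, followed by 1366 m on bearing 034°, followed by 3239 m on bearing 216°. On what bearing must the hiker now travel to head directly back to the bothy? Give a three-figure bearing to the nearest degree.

Leg 1 (174°, 2250 m): east 2250 sin 174° = 235.19, north 2250 cos 174° = -2237.67
Leg 2 (309°, 1291 m): east 1291 sin 309° = -1003.30, north 1291 cos 309° = 812.45
Leg 3 (034°, 1366 m): east 1366 sin 34° = 763.86, north 1366 cos 34° = 1132.47
Leg 4 (216°, 3239 m): east 3239 sin 216° = -1903.84, north 3239 cos 216° = -2620.41
Net displacement: -1908.09 east, -2913.16 north. Direction back to start is (1908.09, 2913.16): bearing = atan2(1908.09, 2913.16) mod 360° = 33.22° ≈ 033°.

033°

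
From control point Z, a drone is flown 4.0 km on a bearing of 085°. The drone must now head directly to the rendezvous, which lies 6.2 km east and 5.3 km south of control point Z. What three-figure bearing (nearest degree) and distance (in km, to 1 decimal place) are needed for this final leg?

159°, 6.1 km

Leg 1 (085°, 4.0 km): east 4.0 sin 85° = 3.98, north 4.0 cos 85° = 0.35
Current position: (3.98, 0.35). Target: (6.2, -5.3). Remaining: Δeast = 2.22, Δnorth = -5.65.
Bearing = atan2(2.22, -5.65) mod 360° = 158.59°; distance = √((2.22)² + (-5.65)²) = 6.067 km.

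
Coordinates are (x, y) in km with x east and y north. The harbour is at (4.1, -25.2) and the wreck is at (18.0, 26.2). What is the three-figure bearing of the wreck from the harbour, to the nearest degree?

015°

Δeast = 18.0 − 4.1 = 13.90; Δnorth = 26.2 − -25.2 = 51.40.
Bearing = atan2(Δeast, Δnorth) mod 360° = 15.13° ≈ 015°.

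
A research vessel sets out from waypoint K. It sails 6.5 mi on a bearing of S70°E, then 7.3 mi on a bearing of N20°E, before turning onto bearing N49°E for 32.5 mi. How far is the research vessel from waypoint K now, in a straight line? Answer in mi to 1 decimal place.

Leg 1 (S70°E, 6.5 mi): east 6.5 sin 110° = 6.11, north 6.5 cos 110° = -2.22
Leg 2 (N20°E, 7.3 mi): east 7.3 sin 20° = 2.50, north 7.3 cos 20° = 6.86
Leg 3 (N49°E, 32.5 mi): east 32.5 sin 49° = 24.53, north 32.5 cos 49° = 21.32
Net: 33.13 east, 25.96 north. Distance = √((33.13)² + (25.96)²) = 42.091 mi.

42.1 mi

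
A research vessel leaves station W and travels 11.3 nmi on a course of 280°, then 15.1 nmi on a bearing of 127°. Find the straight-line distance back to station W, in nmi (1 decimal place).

7.2 nmi

Leg 1 (280°, 11.3 nmi): east 11.3 sin 280° = -11.13, north 11.3 cos 280° = 1.96
Leg 2 (127°, 15.1 nmi): east 15.1 sin 127° = 12.06, north 15.1 cos 127° = -9.09
Net: 0.93 east, -7.13 north. Distance = √((0.93)² + (-7.13)²) = 7.186 nmi.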